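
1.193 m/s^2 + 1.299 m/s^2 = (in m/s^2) 2.492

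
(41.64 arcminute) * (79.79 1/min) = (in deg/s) 0.9229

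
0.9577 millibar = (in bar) 0.0009577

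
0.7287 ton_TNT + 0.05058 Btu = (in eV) 1.903e+28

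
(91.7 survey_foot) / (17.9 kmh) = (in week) 9.294e-06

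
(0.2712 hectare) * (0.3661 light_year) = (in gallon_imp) 2.066e+21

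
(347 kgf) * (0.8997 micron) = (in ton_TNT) 7.317e-13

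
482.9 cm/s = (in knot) 9.387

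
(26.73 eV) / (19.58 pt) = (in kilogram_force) 6.322e-17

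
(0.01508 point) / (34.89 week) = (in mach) 7.404e-16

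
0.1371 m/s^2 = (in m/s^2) 0.1371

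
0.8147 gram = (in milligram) 814.7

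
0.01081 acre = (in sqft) 470.9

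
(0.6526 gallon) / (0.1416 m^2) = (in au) 1.166e-13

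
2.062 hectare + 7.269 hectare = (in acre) 23.06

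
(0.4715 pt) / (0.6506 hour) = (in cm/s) 7.102e-06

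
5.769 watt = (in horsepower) 0.007736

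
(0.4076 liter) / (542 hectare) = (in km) 7.52e-14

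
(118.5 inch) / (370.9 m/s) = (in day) 9.393e-08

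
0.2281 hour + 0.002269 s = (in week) 0.001358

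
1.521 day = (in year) 0.004167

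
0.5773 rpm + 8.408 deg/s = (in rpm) 1.979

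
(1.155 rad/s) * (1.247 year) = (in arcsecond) 9.369e+12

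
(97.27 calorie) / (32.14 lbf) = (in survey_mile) 0.001769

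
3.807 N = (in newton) 3.807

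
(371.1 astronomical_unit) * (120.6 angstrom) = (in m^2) 6.695e+05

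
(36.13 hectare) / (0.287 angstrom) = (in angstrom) 1.259e+26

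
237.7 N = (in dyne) 2.377e+07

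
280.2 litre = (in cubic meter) 0.2802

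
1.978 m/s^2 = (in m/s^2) 1.978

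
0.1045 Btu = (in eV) 6.881e+20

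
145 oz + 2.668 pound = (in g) 5321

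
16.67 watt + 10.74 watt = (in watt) 27.41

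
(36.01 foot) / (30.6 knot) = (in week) 1.153e-06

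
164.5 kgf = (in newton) 1613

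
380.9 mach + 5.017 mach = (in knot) 2.554e+05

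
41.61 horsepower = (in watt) 3.103e+04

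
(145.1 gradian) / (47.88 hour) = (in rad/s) 1.322e-05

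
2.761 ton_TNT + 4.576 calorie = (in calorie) 2.761e+09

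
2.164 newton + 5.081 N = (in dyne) 7.245e+05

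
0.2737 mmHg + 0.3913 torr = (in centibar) 0.08866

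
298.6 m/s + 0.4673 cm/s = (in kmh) 1075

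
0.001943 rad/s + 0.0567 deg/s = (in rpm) 0.028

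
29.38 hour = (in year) 0.003354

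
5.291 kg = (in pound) 11.66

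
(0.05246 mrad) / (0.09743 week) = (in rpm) 8.501e-09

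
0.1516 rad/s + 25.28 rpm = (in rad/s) 2.799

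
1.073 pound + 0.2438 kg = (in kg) 0.7305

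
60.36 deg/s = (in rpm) 10.06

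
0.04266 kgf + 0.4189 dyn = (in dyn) 4.184e+04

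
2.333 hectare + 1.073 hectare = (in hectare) 3.406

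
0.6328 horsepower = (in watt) 471.9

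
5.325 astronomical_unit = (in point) 2.258e+15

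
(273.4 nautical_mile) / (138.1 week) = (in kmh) 0.02182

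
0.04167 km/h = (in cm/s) 1.157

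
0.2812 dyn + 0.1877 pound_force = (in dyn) 8.349e+04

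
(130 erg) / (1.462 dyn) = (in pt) 2521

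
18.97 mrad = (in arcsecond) 3913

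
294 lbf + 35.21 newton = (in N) 1343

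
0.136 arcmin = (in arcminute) 0.136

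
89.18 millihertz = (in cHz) 8.918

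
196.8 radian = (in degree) 1.128e+04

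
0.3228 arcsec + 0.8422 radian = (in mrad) 842.2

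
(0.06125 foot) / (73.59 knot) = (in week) 8.154e-10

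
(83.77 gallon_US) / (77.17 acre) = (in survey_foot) 3.331e-06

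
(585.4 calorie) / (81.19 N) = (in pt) 8.551e+04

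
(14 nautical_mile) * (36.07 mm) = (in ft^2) 1.007e+04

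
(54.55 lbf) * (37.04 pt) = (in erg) 3.171e+07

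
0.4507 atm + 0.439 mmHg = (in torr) 343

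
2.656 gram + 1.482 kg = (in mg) 1.485e+06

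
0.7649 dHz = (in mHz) 76.49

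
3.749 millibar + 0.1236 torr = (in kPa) 0.3914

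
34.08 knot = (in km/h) 63.12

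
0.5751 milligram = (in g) 0.0005751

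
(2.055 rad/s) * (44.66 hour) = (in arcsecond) 6.815e+10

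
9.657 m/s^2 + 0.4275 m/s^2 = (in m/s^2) 10.08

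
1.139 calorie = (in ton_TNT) 1.139e-09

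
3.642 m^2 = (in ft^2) 39.2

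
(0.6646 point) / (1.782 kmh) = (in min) 7.894e-06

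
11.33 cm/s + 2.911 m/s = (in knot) 5.879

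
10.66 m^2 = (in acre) 0.002634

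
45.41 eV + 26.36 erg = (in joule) 2.636e-06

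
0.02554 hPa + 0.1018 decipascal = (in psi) 0.0003719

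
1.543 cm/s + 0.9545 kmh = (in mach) 0.000824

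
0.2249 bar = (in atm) 0.222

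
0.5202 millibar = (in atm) 0.0005134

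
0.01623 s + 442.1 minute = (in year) 0.0008411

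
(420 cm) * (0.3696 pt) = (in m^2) 0.0005476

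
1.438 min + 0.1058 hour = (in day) 0.005407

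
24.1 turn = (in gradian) 9640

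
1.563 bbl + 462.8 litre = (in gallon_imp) 156.5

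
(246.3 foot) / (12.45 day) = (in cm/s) 0.006979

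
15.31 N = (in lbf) 3.442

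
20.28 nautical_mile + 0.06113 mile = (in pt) 1.067e+08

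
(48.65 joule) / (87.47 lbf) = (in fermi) 1.25e+14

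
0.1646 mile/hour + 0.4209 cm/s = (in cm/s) 7.779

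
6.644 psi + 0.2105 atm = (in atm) 0.6626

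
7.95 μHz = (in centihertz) 0.000795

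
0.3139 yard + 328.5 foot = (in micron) 1.004e+08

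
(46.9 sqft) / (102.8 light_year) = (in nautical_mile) 2.419e-21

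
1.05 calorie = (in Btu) 0.004164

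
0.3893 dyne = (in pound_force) 8.752e-07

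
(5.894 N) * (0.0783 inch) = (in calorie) 0.002802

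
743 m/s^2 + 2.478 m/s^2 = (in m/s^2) 745.5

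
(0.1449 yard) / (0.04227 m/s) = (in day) 3.628e-05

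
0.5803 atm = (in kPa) 58.8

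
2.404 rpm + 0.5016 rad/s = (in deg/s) 43.16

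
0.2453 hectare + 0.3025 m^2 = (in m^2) 2453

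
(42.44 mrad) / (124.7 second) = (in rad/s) 0.0003403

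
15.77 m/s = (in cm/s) 1577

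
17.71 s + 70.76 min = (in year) 0.0001352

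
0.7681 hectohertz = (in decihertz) 768.1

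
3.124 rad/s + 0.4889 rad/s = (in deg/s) 207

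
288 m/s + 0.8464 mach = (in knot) 1120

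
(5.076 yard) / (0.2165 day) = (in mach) 7.287e-07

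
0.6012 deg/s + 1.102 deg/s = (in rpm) 0.2839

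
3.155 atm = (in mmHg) 2398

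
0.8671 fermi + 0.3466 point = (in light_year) 1.292e-20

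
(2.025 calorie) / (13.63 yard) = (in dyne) 6.798e+04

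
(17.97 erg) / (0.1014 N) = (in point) 0.05024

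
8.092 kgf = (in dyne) 7.936e+06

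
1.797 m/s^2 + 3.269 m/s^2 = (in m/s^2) 5.066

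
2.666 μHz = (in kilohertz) 2.666e-09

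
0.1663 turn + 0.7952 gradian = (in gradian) 67.32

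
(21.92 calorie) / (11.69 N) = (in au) 5.244e-11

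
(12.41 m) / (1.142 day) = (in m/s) 0.0001258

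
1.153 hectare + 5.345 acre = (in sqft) 3.569e+05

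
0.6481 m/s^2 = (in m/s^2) 0.6481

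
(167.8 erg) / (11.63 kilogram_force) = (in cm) 1.471e-05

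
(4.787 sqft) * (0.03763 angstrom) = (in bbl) 1.053e-11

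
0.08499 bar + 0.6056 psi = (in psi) 1.838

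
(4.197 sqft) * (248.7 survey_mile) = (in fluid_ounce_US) 5.277e+09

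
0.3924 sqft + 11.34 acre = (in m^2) 4.589e+04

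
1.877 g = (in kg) 0.001877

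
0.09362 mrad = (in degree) 0.005364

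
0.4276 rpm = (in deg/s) 2.566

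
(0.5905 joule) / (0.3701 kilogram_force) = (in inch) 6.405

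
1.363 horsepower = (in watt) 1016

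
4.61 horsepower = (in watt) 3438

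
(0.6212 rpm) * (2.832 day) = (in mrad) 1.592e+07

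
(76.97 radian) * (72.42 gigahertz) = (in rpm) 5.323e+13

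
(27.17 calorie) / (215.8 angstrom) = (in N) 5.268e+09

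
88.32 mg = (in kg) 8.832e-05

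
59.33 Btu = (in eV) 3.907e+23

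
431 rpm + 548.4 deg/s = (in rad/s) 54.71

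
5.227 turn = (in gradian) 2091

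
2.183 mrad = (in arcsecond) 450.3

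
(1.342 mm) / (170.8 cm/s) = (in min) 1.31e-05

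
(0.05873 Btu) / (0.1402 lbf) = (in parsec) 3.22e-15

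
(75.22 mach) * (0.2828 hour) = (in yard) 2.852e+07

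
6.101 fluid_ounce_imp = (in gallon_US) 0.04579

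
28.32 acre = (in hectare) 11.46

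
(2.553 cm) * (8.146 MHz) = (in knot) 4.043e+05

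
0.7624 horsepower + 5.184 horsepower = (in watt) 4434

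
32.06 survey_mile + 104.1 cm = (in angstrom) 5.16e+14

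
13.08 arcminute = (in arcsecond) 784.8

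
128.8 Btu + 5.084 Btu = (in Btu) 133.9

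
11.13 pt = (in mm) 3.926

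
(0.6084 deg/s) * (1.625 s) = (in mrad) 17.26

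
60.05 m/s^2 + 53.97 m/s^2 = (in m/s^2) 114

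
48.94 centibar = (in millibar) 489.4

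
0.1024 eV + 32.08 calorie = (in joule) 134.2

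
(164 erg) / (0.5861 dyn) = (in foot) 9.18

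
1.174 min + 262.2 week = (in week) 262.2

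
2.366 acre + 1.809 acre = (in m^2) 1.69e+04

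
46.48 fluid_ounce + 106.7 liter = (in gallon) 28.55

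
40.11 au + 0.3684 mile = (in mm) 6e+15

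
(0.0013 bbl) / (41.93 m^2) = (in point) 0.01397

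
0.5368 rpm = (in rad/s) 0.05621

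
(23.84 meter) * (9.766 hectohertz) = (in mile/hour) 5.208e+04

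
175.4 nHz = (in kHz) 1.754e-10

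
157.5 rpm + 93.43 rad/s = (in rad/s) 109.9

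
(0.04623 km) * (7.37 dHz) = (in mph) 76.22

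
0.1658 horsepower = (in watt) 123.6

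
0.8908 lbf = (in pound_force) 0.8908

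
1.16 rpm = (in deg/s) 6.96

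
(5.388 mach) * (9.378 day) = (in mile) 9.237e+05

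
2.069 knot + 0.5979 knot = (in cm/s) 137.2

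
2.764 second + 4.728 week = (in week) 4.728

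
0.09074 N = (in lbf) 0.0204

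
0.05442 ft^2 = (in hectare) 5.056e-07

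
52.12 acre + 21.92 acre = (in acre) 74.04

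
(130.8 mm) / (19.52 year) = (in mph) 4.753e-10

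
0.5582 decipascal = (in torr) 0.0004187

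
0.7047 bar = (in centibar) 70.47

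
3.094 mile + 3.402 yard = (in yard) 5449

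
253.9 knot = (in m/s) 130.6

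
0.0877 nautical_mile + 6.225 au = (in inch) 3.666e+13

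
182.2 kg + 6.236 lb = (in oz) 6527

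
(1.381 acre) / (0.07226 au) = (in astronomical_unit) 3.456e-18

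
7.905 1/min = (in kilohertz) 0.0001318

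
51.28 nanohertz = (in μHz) 0.05128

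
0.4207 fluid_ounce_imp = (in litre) 0.01195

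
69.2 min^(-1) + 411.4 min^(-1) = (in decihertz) 80.1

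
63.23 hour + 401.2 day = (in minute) 5.815e+05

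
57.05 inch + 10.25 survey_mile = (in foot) 5.412e+04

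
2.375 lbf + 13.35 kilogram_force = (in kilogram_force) 14.43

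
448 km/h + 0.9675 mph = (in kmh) 449.6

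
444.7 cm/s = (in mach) 0.01306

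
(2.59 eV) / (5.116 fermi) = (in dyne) 8.111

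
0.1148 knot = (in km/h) 0.2126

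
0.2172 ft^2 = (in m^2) 0.02018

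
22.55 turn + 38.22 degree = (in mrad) 1.424e+05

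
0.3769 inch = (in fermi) 9.573e+12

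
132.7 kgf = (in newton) 1301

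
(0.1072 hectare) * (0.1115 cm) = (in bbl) 7.518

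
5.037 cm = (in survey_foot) 0.1653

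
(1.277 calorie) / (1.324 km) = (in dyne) 403.5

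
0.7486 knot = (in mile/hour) 0.8615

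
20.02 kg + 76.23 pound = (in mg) 5.46e+07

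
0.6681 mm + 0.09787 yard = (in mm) 90.16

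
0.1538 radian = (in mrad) 153.8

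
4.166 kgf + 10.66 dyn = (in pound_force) 9.184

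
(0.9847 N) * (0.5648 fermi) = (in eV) 3471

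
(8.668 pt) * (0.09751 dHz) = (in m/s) 2.982e-05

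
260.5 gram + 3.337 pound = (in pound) 3.911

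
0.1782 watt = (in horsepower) 0.000239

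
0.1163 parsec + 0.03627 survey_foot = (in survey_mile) 2.23e+12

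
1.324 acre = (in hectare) 0.5358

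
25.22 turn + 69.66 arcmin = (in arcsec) 3.269e+07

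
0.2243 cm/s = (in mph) 0.005017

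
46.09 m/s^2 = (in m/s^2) 46.09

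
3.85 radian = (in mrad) 3850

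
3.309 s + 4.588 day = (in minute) 6607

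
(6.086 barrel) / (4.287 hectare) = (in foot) 7.405e-05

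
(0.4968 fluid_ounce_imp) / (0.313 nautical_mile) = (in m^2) 2.435e-08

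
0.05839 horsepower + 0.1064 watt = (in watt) 43.65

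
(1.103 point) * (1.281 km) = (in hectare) 4.985e-05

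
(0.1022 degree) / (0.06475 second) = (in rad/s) 0.02755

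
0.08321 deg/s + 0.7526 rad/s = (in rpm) 7.201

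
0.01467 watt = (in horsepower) 1.967e-05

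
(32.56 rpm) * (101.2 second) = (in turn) 54.92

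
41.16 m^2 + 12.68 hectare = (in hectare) 12.68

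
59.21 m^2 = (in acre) 0.01463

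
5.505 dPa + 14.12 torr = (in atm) 0.01858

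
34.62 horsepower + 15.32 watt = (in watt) 2.583e+04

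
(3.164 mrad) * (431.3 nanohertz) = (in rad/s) 1.365e-09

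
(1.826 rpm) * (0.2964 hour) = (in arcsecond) 4.209e+07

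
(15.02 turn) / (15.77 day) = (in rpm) 0.0006614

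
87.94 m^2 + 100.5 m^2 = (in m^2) 188.4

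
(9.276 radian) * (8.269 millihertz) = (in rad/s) 0.0767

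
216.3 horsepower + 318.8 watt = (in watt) 1.616e+05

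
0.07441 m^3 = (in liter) 74.41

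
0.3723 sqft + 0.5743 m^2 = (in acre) 0.0001505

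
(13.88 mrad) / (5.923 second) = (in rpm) 0.02238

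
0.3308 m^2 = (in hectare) 3.308e-05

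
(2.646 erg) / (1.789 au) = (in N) 9.887e-19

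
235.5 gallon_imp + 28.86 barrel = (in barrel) 35.59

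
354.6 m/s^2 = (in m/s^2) 354.6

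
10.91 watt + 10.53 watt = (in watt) 21.44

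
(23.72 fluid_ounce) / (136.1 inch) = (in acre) 5.014e-08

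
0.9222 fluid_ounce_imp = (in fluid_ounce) 0.886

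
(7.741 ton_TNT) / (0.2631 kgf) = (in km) 1.255e+07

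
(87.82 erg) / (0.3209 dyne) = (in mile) 0.0017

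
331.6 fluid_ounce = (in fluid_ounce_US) 331.6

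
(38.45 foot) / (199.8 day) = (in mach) 1.994e-09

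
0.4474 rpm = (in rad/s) 0.04685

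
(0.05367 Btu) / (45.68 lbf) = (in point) 789.9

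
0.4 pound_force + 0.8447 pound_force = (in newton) 5.537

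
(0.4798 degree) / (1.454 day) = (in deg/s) 3.819e-06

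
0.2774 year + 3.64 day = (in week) 14.98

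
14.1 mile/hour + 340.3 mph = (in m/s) 158.4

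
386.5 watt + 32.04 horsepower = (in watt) 2.428e+04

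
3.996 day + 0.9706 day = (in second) 4.291e+05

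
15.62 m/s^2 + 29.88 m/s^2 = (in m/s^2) 45.5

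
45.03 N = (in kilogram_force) 4.592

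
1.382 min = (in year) 2.629e-06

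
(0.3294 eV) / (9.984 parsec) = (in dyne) 1.713e-32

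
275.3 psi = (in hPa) 1.898e+04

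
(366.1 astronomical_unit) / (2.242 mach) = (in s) 7.174e+10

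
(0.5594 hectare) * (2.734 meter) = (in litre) 1.529e+07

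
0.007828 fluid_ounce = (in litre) 0.0002315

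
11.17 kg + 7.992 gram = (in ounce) 394.3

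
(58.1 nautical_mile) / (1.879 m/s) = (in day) 0.6628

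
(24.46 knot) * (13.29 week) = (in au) 0.0006761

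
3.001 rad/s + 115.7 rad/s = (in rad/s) 118.7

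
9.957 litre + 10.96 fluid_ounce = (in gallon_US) 2.716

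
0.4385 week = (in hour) 73.67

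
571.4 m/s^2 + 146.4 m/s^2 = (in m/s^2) 717.8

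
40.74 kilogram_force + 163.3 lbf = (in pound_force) 253.1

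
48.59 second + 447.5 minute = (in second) 2.69e+04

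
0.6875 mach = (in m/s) 234.1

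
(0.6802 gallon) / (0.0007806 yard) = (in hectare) 0.0003607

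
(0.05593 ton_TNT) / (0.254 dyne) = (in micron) 9.213e+19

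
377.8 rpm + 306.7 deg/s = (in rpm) 428.9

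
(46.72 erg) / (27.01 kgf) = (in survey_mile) 1.096e-11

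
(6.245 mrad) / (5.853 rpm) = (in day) 1.179e-07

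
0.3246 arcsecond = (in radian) 1.574e-06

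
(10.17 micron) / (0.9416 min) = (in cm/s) 1.8e-05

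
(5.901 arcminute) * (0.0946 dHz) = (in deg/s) 0.0009304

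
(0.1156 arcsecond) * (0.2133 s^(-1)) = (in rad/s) 1.195e-07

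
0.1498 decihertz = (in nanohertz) 1.498e+07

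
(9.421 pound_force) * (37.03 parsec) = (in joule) 4.788e+19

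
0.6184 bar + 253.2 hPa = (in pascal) 8.716e+04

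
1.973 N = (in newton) 1.973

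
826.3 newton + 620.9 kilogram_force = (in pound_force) 1555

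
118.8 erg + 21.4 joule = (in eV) 1.336e+20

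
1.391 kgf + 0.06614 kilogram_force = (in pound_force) 3.212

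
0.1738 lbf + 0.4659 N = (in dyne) 1.239e+05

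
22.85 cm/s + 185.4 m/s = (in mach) 0.5452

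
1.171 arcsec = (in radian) 5.677e-06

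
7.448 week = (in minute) 7.508e+04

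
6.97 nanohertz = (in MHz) 6.97e-15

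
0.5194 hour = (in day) 0.02164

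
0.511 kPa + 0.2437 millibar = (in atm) 0.005284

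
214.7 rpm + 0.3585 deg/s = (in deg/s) 1289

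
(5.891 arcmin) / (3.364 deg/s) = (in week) 4.826e-08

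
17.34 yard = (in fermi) 1.586e+16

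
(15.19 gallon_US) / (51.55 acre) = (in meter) 2.756e-07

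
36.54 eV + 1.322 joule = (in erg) 1.322e+07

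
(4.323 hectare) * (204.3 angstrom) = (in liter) 0.8832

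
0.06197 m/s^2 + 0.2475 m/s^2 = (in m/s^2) 0.3095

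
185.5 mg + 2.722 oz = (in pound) 0.1705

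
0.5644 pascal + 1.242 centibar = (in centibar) 1.243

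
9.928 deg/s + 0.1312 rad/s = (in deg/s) 17.45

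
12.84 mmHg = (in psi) 0.2483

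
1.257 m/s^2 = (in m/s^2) 1.257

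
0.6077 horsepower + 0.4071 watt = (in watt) 453.6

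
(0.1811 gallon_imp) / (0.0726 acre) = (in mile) 1.741e-09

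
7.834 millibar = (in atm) 0.007732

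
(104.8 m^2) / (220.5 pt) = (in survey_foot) 4420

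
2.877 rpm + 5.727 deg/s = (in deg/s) 22.99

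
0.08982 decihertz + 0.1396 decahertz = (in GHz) 1.405e-09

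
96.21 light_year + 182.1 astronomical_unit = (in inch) 3.584e+19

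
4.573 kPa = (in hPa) 45.73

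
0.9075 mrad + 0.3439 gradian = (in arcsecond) 1301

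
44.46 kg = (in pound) 98.02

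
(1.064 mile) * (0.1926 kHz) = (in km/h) 1.187e+06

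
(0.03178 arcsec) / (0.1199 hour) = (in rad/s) 3.569e-10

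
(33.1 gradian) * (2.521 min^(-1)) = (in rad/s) 0.02185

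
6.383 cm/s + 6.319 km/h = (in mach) 0.005342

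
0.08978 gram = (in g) 0.08978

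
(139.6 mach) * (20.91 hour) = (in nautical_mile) 1.932e+06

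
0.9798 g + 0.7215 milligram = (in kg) 0.0009805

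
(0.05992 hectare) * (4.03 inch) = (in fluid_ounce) 2.074e+06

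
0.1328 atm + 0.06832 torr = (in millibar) 134.7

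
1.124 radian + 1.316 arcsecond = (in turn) 0.1789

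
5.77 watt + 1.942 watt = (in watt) 7.712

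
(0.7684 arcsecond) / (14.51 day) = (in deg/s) 1.703e-10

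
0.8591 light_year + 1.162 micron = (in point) 2.304e+19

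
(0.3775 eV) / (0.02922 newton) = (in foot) 6.791e-18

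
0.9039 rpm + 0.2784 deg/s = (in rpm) 0.9503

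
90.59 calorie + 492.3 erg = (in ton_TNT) 9.059e-08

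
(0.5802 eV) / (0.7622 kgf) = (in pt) 3.525e-17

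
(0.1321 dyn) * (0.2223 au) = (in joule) 4.393e+04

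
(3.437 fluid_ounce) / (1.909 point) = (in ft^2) 1.625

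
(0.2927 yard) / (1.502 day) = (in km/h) 7.425e-06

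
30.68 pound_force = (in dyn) 1.365e+07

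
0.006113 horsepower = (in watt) 4.558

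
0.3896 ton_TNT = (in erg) 1.63e+16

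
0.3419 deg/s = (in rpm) 0.05698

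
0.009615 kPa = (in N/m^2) 9.615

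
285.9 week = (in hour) 4.803e+04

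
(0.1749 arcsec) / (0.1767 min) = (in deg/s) 4.582e-06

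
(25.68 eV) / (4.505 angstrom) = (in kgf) 9.313e-10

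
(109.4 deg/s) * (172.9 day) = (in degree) 1.634e+09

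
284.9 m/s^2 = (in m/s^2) 284.9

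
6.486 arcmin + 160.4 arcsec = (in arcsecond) 549.6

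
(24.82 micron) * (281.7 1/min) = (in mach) 3.422e-07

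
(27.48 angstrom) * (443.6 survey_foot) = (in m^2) 3.716e-07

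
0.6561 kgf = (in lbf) 1.446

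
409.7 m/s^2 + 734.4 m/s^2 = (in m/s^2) 1144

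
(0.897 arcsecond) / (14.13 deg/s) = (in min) 2.939e-07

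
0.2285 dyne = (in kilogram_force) 2.33e-07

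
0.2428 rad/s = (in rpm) 2.319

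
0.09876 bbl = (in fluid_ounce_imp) 552.6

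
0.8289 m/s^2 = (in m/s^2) 0.8289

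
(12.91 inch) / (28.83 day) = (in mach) 3.866e-10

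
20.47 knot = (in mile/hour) 23.56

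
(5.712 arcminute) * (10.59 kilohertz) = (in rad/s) 17.6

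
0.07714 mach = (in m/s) 26.27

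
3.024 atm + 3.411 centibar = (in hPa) 3098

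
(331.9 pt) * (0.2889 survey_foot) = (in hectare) 1.031e-06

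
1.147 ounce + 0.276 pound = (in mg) 1.577e+05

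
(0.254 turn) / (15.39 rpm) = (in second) 0.9903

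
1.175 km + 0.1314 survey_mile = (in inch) 5.459e+04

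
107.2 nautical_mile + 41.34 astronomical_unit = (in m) 6.184e+12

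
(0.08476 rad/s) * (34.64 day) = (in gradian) 1.615e+07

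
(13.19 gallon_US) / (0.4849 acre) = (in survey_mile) 1.581e-08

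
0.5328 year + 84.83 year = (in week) 4451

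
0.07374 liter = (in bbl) 0.0004638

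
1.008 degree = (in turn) 0.0028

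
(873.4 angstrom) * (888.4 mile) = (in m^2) 0.1249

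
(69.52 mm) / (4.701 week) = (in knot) 4.753e-08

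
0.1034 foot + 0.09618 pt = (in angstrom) 3.155e+08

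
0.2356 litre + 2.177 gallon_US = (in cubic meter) 0.008476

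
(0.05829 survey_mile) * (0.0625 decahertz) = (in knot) 114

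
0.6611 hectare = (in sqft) 7.116e+04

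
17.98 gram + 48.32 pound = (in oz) 773.8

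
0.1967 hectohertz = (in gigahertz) 1.967e-08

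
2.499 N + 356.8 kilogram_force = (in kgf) 357.1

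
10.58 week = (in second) 6.399e+06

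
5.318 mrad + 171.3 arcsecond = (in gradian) 0.3914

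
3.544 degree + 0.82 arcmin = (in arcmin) 213.5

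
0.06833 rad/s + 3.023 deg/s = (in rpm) 1.156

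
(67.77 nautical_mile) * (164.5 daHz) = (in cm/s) 2.065e+10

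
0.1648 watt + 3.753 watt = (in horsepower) 0.005254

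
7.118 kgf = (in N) 69.8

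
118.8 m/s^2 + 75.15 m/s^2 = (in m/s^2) 193.9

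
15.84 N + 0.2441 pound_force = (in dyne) 1.693e+06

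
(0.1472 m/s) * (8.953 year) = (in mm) 4.156e+10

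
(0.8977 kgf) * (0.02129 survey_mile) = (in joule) 301.6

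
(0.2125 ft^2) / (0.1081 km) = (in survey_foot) 0.0005992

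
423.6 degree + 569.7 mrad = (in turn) 1.267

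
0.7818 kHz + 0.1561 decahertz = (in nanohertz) 7.834e+11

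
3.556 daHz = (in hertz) 35.56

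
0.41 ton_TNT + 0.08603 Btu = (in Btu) 1.626e+06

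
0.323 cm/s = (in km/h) 0.01163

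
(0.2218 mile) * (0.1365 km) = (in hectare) 4.872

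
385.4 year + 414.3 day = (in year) 386.5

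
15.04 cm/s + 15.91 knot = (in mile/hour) 18.65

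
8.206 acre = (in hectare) 3.321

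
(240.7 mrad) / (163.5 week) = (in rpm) 2.324e-08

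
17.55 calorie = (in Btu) 0.0696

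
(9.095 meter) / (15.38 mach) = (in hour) 4.824e-07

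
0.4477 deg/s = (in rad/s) 0.007814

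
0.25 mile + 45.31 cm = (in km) 0.4028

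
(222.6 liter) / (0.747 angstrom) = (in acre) 7.364e+05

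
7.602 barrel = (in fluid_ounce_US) 4.087e+04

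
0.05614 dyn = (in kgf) 5.725e-08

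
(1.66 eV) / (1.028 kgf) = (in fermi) 2.638e-05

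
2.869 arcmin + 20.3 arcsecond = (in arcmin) 3.207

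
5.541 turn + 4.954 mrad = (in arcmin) 1.197e+05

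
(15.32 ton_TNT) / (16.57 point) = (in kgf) 1.118e+12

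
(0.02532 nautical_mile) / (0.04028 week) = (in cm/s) 0.1925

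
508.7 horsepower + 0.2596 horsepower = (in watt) 3.795e+05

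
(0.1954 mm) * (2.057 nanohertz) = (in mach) 1.18e-15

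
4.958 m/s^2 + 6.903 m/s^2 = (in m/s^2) 11.86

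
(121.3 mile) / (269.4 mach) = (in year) 6.748e-08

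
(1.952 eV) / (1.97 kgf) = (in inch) 6.373e-19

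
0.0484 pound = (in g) 21.95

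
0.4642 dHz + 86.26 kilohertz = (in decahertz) 8626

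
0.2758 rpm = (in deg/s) 1.655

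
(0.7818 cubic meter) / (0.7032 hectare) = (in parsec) 3.603e-21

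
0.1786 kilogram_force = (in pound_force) 0.3937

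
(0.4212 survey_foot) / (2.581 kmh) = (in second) 0.1791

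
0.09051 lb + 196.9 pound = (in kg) 89.35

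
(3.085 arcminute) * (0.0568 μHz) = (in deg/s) 2.92e-09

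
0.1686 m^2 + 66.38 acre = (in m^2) 2.686e+05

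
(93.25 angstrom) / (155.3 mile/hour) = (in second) 1.343e-10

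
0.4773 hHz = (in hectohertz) 0.4773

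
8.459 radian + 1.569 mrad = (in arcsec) 1.745e+06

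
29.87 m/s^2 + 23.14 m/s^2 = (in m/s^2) 53.01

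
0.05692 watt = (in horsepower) 7.633e-05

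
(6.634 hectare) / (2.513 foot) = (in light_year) 9.155e-12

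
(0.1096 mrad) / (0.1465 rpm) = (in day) 8.269e-08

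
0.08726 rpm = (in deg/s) 0.5236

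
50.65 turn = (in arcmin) 1.094e+06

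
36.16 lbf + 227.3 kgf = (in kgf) 243.7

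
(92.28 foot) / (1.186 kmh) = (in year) 2.707e-06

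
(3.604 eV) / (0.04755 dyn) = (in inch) 4.781e-11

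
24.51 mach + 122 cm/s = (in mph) 1.867e+04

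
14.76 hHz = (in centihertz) 1.476e+05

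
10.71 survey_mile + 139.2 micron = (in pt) 4.886e+07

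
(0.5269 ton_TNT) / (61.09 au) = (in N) 0.0002412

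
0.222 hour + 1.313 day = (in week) 0.1889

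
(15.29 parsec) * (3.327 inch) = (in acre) 9.852e+12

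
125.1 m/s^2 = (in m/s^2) 125.1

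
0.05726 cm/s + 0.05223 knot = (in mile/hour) 0.06139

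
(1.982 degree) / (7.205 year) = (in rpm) 1.454e-09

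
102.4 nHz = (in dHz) 1.024e-06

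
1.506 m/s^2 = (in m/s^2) 1.506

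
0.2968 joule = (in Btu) 0.0002813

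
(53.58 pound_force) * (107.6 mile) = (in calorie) 9.864e+06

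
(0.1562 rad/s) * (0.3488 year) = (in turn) 2.735e+05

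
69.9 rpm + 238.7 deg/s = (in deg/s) 658.1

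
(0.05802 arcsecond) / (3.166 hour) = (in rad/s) 2.468e-11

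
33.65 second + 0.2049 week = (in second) 1.24e+05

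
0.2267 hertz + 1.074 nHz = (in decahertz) 0.02267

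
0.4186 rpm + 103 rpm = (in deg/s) 620.5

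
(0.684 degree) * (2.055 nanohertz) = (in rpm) 2.343e-10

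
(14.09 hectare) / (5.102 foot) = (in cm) 9.061e+06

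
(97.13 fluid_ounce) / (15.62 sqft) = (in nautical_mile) 1.069e-06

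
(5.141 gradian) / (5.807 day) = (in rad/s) 1.61e-07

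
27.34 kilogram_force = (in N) 268.1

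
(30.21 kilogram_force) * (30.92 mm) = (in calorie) 2.189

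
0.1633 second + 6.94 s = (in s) 7.103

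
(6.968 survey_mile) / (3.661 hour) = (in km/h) 3.063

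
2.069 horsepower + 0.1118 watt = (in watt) 1543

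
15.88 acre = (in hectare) 6.426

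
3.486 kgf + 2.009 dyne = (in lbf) 7.685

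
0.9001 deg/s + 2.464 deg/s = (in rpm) 0.5607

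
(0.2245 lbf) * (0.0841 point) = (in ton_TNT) 7.081e-15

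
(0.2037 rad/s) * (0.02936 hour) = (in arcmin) 7.402e+04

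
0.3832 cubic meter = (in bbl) 2.41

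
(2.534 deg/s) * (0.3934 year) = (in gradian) 3.493e+07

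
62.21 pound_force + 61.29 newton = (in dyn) 3.38e+07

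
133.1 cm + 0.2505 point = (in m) 1.331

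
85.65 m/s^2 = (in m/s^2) 85.65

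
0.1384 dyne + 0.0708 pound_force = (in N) 0.3149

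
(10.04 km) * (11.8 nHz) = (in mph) 0.000265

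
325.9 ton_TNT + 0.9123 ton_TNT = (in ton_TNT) 326.8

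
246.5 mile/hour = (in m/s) 110.2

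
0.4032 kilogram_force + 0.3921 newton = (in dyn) 4.346e+05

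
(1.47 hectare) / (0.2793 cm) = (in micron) 5.263e+12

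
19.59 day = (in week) 2.799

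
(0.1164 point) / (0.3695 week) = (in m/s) 1.838e-10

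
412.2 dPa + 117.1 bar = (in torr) 8.783e+04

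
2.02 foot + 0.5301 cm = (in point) 1760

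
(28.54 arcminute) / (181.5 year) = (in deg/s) 8.31e-11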